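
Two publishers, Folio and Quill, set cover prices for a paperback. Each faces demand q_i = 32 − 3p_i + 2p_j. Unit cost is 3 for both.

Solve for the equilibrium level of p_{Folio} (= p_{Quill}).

10.25

Folio's profit: π = (p_{Folio} − 3)(32 − 3p_{Folio} + 2p_{Quill}).
∂π/∂p_{Folio} = 41 − 6p_{Folio} + 2p_{Quill} = 0 ⇒ p_{Folio} = 41/6 + (1/3)p_{Quill}.
The game is symmetric, so in equilibrium p_{Quill} = p_{Folio}: the reaction function gives (2/3)p_{Folio} = 41/6, hence p_{Folio} = 10.25.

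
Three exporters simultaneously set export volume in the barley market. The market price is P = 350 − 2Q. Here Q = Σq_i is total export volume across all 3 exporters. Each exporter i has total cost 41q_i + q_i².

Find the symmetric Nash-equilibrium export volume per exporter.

A representative exporter's profit is π_i = q_i(350 − 2Q) − 41q_i − q_i², with Q = q_i + Σ_{j≠i} q_j.
First-order condition: 309 − 6q_i − 2Σ_{j≠i} q_j = 0.
Imposing symmetry (q_j = q for all j) turns Σ_{j≠i} q_j into 2q, so 309 = 10q and q = 30.9.

30.9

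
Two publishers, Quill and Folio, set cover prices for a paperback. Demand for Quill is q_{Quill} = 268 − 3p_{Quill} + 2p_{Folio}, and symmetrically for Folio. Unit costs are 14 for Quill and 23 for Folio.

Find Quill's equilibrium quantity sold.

195.5625

Quill's profit: π = (p_{Quill} − 14)(268 − 3p_{Quill} + 2p_{Folio}).
∂π/∂p_{Quill} = 310 − 6p_{Quill} + 2p_{Folio} = 0 ⇒ p_{Quill} = 155/3 + (1/3)p_{Folio}.
Similarly p_{Folio} = 337/6 + (1/3)p_{Quill}.
Plugging p_{Folio} into Quill's best response: p_{Quill} = 155/3 + (1/3)(337/6 + (1/3)p_{Quill}) ⇒ (8/9)p_{Quill} = 1267/18, so p_{Quill} = 79.1875.
Then p_{Folio} = 337/6 + (1/3)·79.1875 = 82.5625.
q_{Quill} = 268 − 3·79.1875 + 2·82.5625 = 195.5625.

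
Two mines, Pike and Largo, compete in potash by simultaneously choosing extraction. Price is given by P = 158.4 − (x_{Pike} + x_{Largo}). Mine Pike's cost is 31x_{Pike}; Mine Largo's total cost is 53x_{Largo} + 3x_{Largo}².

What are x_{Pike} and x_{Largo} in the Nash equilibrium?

60.92, 5.56

Mine Pike's profit: π = x_{Pike}(158.4 − (x_{Pike} + x_{Largo})) − 31x_{Pike}.
∂π/∂x_{Pike} = 127.4 − 2x_{Pike} − x_{Largo} = 0, so x_{Pike} = 63.7 − 0.5x_{Largo}.
For Largo: ∂π/∂x_{Largo} = 105.4 − 8x_{Largo} − x_{Pike} = 0 ⇒ x_{Largo} = 13.175 − 0.125x_{Pike}.
Solving the two reaction functions simultaneously: (1 − (−0.5)(−0.125))x_{Pike} = 63.7 − 0.5·13.175, so 0.9375x_{Pike} = 57.1125 and x_{Pike} = 60.92.
Then x_{Largo} = 13.175 − 0.125·60.92 = 5.56.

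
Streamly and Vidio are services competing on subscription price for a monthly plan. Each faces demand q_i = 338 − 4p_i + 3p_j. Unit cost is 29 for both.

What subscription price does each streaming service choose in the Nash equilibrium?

Streamly's profit: π = (p_{Streamly} − 29)(338 − 4p_{Streamly} + 3p_{Vidio}).
∂π/∂p_{Streamly} = 454 − 8p_{Streamly} + 3p_{Vidio} = 0 ⇒ p_{Streamly} = 56.75 + 0.375p_{Vidio}.
By symmetry p_{Vidio} = p_{Streamly}; substituting into the reaction function, 0.625p_{Streamly} = 56.75 and p_{Streamly} = 90.8.

90.8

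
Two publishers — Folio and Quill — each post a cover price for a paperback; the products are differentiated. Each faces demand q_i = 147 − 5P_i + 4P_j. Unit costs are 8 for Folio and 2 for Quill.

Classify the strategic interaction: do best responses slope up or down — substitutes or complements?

Folio's profit: π = (P_{Folio} − 8)(147 − 5P_{Folio} + 4P_{Quill}).
∂π/∂P_{Folio} = 187 − 10P_{Folio} + 4P_{Quill} = 0 ⇒ P_{Folio} = 18.7 + 0.4P_{Quill}.
The best-response slope dP_{Folio}/dP_{Quill} = 0.4 > 0: the reaction function is upward-sloping, so the choices are strategic complements.

strategic complements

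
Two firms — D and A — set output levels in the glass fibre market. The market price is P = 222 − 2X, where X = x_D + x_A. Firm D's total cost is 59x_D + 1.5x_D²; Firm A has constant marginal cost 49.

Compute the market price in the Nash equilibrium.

122.75

Firm D's profit: π = x_D(222 − 2(x_D + x_A)) − 59x_D − 1.5x_D².
∂π/∂x_D = 163 − 7x_D − 2x_A = 0, so x_D = 163/7 − (2/7)x_A.
For A: ∂π/∂x_A = 173 − 4x_A − 2x_D = 0 ⇒ x_A = 43.25 − 0.5x_D.
Substituting the second reaction function into the first: x_D = 163/7 − (2/7)(43.25 − 0.5x_D), which gives (6/7)x_D = 153/14 ⇒ x_D = 12.75.
Then x_A = 43.25 − 0.5·12.75 = 36.875.
Equilibrium price: P = 222 − 2·49.625 = 122.75.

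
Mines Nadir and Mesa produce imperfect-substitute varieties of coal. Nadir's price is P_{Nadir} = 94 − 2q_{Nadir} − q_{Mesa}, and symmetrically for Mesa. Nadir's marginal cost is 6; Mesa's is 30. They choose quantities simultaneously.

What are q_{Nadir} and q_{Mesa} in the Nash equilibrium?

19.2, 11.2

Mine Nadir's profit: π = q_{Nadir}(94 − 2q_{Nadir} − q_{Mesa}) − 6q_{Nadir}.
∂π/∂q_{Nadir} = 88 − 4q_{Nadir} − q_{Mesa} = 0 ⇒ q_{Nadir} = 22 − 0.25q_{Mesa}.
Similarly q_{Mesa} = 16 − 0.25q_{Nadir}.
Solving the two reaction functions simultaneously: (1 − (−0.25)(−0.25))q_{Nadir} = 22 − 0.25·16, so 0.9375q_{Nadir} = 18 and q_{Nadir} = 19.2.
Then q_{Mesa} = 16 − 0.25·19.2 = 11.2.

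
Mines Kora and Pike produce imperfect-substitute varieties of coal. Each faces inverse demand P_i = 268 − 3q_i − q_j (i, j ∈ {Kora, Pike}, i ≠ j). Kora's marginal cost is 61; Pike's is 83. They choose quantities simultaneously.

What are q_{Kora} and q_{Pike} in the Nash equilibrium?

30.2, 25.8

Mine Kora's profit: π = q_{Kora}(268 − 3q_{Kora} − q_{Pike}) − 61q_{Kora}.
∂π/∂q_{Kora} = 207 − 6q_{Kora} − q_{Pike} = 0 ⇒ q_{Kora} = 34.5 − (1/6)q_{Pike}.
Similarly q_{Pike} = 185/6 − (1/6)q_{Kora}.
Plugging q_{Pike} into Kora's best response: q_{Kora} = 34.5 − (1/6)(185/6 − (1/6)q_{Kora}) ⇒ (35/36)q_{Kora} = 1057/36, so q_{Kora} = 30.2.
Then q_{Pike} = 185/6 − (1/6)·30.2 = 25.8.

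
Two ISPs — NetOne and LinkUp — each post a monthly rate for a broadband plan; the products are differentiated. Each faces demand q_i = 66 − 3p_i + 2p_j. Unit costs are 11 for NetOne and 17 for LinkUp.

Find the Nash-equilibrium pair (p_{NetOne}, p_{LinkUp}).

NetOne's profit: π = (p_{NetOne} − 11)(66 − 3p_{NetOne} + 2p_{LinkUp}).
∂π/∂p_{NetOne} = 99 − 6p_{NetOne} + 2p_{LinkUp} = 0 ⇒ p_{NetOne} = 16.5 + (1/3)p_{LinkUp}.
Similarly p_{LinkUp} = 19.5 + (1/3)p_{NetOne}.
Plugging p_{LinkUp} into NetOne's best response: p_{NetOne} = 16.5 + (1/3)(19.5 + (1/3)p_{NetOne}) ⇒ (8/9)p_{NetOne} = 23, so p_{NetOne} = 25.875.
Then p_{LinkUp} = 19.5 + (1/3)·25.875 = 28.125.

25.875, 28.125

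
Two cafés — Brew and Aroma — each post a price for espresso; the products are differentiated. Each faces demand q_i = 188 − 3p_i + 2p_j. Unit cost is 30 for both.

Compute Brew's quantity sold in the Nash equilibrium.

Brew's profit: π = (p_{Brew} − 30)(188 − 3p_{Brew} + 2p_{Aroma}).
∂π/∂p_{Brew} = 278 − 6p_{Brew} + 2p_{Aroma} = 0 ⇒ p_{Brew} = 139/3 + (1/3)p_{Aroma}.
The game is symmetric, so in equilibrium p_{Aroma} = p_{Brew}: the reaction function gives (2/3)p_{Brew} = 139/3, hence p_{Brew} = 69.5.
q_{Brew} = 188 − 3·69.5 + 2·69.5 = 118.5.

118.5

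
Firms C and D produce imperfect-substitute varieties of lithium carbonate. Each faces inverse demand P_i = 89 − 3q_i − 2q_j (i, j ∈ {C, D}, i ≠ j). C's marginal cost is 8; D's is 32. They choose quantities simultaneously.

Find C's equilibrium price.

42.875

Firm C's profit: π = q_C(89 − 3q_C − 2q_D) − 8q_C.
∂π/∂q_C = 81 − 6q_C − 2q_D = 0 ⇒ q_C = 13.5 − (1/3)q_D.
Similarly q_D = 9.5 − (1/3)q_C.
Substituting the second reaction function into the first: q_C = 13.5 − (1/3)(9.5 − (1/3)q_C), which gives (8/9)q_C = 31/3 ⇒ q_C = 11.625.
Then q_D = 9.5 − (1/3)·11.625 = 5.625.
P_C = 89 − 3·11.625 − 2·5.625 = 42.875.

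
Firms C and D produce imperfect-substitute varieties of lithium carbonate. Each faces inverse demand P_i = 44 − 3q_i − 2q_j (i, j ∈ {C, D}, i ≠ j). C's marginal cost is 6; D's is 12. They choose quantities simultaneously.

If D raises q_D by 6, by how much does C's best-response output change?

Firm C's profit: π = q_C(44 − 3q_C − 2q_D) − 6q_C.
∂π/∂q_C = 38 − 6q_C − 2q_D = 0 ⇒ q_C = 19/3 − (1/3)q_D.
The reaction-function slope is −1/3, so a 6-unit rise in q_D moves q_C by −1/3 × 6 = −2. C's best response falls — the actions are strategic substitutes.

-2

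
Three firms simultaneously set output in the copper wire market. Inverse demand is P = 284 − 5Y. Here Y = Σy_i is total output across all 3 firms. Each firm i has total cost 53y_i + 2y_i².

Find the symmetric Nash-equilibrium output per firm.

9.625

A representative firm's profit is π_i = y_i(284 − 5Y) − 53y_i − 2y_i², with Y = y_i + Σ_{j≠i} y_j.
First-order condition: 231 − 14y_i − 5Σ_{j≠i} y_j = 0.
Imposing symmetry (y_j = y for all j) turns Σ_{j≠i} y_j into 2y, so 231 = 24y and y = 9.625.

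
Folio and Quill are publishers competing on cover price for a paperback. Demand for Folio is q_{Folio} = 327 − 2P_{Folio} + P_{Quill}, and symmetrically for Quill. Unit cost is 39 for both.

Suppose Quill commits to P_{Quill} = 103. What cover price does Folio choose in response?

Folio's profit: π = (P_{Folio} − 39)(327 − 2P_{Folio} + P_{Quill}).
∂π/∂P_{Folio} = 405 − 4P_{Folio} + P_{Quill} = 0 ⇒ P_{Folio} = 101.25 + 0.25P_{Quill}.
At P_{Quill} = 103: P_{Folio} = 101.25 + 0.25·103 = 127.

127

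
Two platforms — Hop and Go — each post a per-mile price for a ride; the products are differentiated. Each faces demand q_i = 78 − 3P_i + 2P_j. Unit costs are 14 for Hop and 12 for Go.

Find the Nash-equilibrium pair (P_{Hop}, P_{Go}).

29.625, 28.875

Hop's profit: π = (P_{Hop} − 14)(78 − 3P_{Hop} + 2P_{Go}).
∂π/∂P_{Hop} = 120 − 6P_{Hop} + 2P_{Go} = 0 ⇒ P_{Hop} = 20 + (1/3)P_{Go}.
Similarly P_{Go} = 19 + (1/3)P_{Hop}.
Plugging P_{Go} into Hop's best response: P_{Hop} = 20 + (1/3)(19 + (1/3)P_{Hop}) ⇒ (8/9)P_{Hop} = 79/3, so P_{Hop} = 29.625.
Then P_{Go} = 19 + (1/3)·29.625 = 28.875.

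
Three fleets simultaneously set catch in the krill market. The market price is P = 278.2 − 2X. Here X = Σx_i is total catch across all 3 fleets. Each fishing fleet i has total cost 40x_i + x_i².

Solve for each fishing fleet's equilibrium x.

A representative fishing fleet's profit is π_i = x_i(278.2 − 2X) − 40x_i − x_i², with X = x_i + Σ_{j≠i} x_j.
First-order condition: 238.2 − 6x_i − 2Σ_{j≠i} x_j = 0.
With identical fishing fleets, set every x_j = x: then 238.2 − 6x − 4x = 0, i.e. x = 238.2/10 = 23.82.

23.82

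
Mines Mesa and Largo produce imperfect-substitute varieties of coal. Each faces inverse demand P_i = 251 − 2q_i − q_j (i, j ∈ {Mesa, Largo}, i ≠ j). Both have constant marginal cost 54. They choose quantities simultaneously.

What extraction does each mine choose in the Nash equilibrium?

39.4

Mine Mesa's profit: π = q_{Mesa}(251 − 2q_{Mesa} − q_{Largo}) − 54q_{Mesa}.
∂π/∂q_{Mesa} = 197 − 4q_{Mesa} − q_{Largo} = 0 ⇒ q_{Mesa} = 49.25 − 0.25q_{Largo}.
The game is symmetric, so in equilibrium q_{Largo} = q_{Mesa}: the reaction function gives 1.25q_{Mesa} = 49.25, hence q_{Mesa} = 39.4.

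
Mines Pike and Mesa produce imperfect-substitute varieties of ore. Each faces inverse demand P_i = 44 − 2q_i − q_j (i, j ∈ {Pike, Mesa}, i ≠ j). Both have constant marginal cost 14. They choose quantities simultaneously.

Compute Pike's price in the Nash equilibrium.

26

Mine Pike's profit: π = q_{Pike}(44 − 2q_{Pike} − q_{Mesa}) − 14q_{Pike}.
∂π/∂q_{Pike} = 30 − 4q_{Pike} − q_{Mesa} = 0 ⇒ q_{Pike} = 7.5 − 0.25q_{Mesa}.
Setting q_{Pike} = q_{Mesa} in the reaction function: q_{Pike} = 7.5 − 0.25q_{Pike}, so q_{Pike} = 7.5 / 1.25 = 6.
P_{Pike} = 44 − 2·6 − 6 = 26.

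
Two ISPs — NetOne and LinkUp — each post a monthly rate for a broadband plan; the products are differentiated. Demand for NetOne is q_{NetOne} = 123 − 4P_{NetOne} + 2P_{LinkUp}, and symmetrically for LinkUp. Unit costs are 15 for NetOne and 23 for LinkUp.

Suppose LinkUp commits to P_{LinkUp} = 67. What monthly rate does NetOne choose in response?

39.625

NetOne's profit: π = (P_{NetOne} − 15)(123 − 4P_{NetOne} + 2P_{LinkUp}).
∂π/∂P_{NetOne} = 183 − 8P_{NetOne} + 2P_{LinkUp} = 0 ⇒ P_{NetOne} = 22.875 + 0.25P_{LinkUp}.
At P_{LinkUp} = 67: P_{NetOne} = 22.875 + 0.25·67 = 39.625.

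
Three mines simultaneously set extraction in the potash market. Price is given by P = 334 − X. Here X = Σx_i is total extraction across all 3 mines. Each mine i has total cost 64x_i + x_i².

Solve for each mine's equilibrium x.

45

A representative mine's profit is π_i = x_i(334 − X) − 64x_i − x_i², with X = x_i + Σ_{j≠i} x_j.
First-order condition: 270 − 4x_i − Σ_{j≠i} x_j = 0.
In a symmetric equilibrium every mine chooses the same x, so Σ_{j≠i} x_j = 2x. The condition becomes 270 − 6x = 0, giving x = 270/6 = 45.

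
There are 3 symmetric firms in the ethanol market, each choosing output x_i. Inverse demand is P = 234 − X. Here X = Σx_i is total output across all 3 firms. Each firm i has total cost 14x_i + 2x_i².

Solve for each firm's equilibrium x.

A representative firm's profit is π_i = x_i(234 − X) − 14x_i − 2x_i², with X = x_i + Σ_{j≠i} x_j.
First-order condition: 220 − 6x_i − Σ_{j≠i} x_j = 0.
Imposing symmetry (x_j = x for all j) turns Σ_{j≠i} x_j into 2x, so 220 = 8x and x = 27.5.

27.5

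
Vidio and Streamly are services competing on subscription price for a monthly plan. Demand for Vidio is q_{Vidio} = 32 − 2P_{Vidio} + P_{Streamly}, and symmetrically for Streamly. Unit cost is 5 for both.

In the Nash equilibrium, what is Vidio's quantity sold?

Vidio's profit: π = (P_{Vidio} − 5)(32 − 2P_{Vidio} + P_{Streamly}).
∂π/∂P_{Vidio} = 42 − 4P_{Vidio} + P_{Streamly} = 0 ⇒ P_{Vidio} = 10.5 + 0.25P_{Streamly}.
The game is symmetric, so in equilibrium P_{Streamly} = P_{Vidio}: the reaction function gives 0.75P_{Vidio} = 10.5, hence P_{Vidio} = 14.
q_{Vidio} = 32 − 2·14 + 14 = 18.

18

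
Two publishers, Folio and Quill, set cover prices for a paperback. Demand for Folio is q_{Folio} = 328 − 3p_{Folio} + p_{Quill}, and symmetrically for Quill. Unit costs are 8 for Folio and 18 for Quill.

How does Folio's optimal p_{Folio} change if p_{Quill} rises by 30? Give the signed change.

5

Folio's profit: π = (p_{Folio} − 8)(328 − 3p_{Folio} + p_{Quill}).
∂π/∂p_{Folio} = 352 − 6p_{Folio} + p_{Quill} = 0 ⇒ p_{Folio} = 176/3 + (1/6)p_{Quill}.
The reaction-function slope is 1/6, so a 30-unit rise in p_{Quill} moves p_{Folio} by 1/6 × 30 = 5. Folio's best response rises — the actions are strategic complements.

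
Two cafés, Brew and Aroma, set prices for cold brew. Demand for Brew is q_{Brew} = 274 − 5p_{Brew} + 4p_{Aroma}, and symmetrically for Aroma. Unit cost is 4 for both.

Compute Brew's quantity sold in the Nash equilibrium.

225

Brew's profit: π = (p_{Brew} − 4)(274 − 5p_{Brew} + 4p_{Aroma}).
∂π/∂p_{Brew} = 294 − 10p_{Brew} + 4p_{Aroma} = 0 ⇒ p_{Brew} = 29.4 + 0.4p_{Aroma}.
Setting p_{Brew} = p_{Aroma} in the reaction function: p_{Brew} = 29.4 + 0.4p_{Brew}, so p_{Brew} = 29.4 / 0.6 = 49.
q_{Brew} = 274 − 5·49 + 4·49 = 225.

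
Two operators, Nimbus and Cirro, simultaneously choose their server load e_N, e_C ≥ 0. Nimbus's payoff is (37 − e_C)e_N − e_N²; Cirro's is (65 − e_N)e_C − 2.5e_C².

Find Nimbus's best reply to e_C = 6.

15.5

Expanding Nimbus's payoff: 37e_N − e_Ce_N − e_N².
∂π/∂e_N = 37 − e_C − 2e_N = 0, so e_N = 18.5 − 0.5e_C.
At e_C = 6: e_N = 18.5 − 0.5·6 = 15.5.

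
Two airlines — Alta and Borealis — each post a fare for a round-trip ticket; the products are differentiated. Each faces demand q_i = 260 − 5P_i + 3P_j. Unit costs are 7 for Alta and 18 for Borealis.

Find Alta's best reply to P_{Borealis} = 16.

Alta's profit: π = (P_{Alta} − 7)(260 − 5P_{Alta} + 3P_{Borealis}).
∂π/∂P_{Alta} = 295 − 10P_{Alta} + 3P_{Borealis} = 0 ⇒ P_{Alta} = 29.5 + 0.3P_{Borealis}.
At P_{Borealis} = 16: P_{Alta} = 29.5 + 0.3·16 = 34.3.

34.3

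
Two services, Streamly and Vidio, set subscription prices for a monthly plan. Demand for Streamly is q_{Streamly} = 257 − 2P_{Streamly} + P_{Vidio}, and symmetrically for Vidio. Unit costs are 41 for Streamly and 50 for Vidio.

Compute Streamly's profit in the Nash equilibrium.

Streamly's profit: π = (P_{Streamly} − 41)(257 − 2P_{Streamly} + P_{Vidio}).
∂π/∂P_{Streamly} = 339 − 4P_{Streamly} + P_{Vidio} = 0 ⇒ P_{Streamly} = 84.75 + 0.25P_{Vidio}.
Similarly P_{Vidio} = 89.25 + 0.25P_{Streamly}.
Solving the two reaction functions simultaneously: (1 − (0.25)(0.25))P_{Streamly} = 84.75 + 0.25·89.25, so 0.9375P_{Streamly} = 107.0625 and P_{Streamly} = 114.2.
Then P_{Vidio} = 89.25 + 0.25·114.2 = 117.8.
q_{Streamly} = 257 − 2·114.2 + 117.8 = 146.4.
Profit = (114.2 − 41)·146.4 = 10716.48.

10716.48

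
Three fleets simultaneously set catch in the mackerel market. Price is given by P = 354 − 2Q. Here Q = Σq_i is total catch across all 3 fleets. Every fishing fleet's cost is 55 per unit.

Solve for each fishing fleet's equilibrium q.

37.375

A representative fishing fleet's profit is π_i = q_i(354 − 2Q) − 55q_i, with Q = q_i + Σ_{j≠i} q_j.
First-order condition: 299 − 4q_i − 2Σ_{j≠i} q_j = 0.
In a symmetric equilibrium every fishing fleet chooses the same q, so Σ_{j≠i} q_j = 2q. The condition becomes 299 − 8q = 0, giving q = 299/8 = 37.375.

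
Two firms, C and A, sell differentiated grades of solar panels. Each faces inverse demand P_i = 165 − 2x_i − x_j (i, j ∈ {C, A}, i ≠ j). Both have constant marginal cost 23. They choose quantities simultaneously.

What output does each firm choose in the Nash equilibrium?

Firm C's profit: π = x_C(165 − 2x_C − x_A) − 23x_C.
∂π/∂x_C = 142 − 4x_C − x_A = 0 ⇒ x_C = 35.5 − 0.25x_A.
By symmetry x_A = x_C; substituting into the reaction function, 1.25x_C = 35.5 and x_C = 28.4.

28.4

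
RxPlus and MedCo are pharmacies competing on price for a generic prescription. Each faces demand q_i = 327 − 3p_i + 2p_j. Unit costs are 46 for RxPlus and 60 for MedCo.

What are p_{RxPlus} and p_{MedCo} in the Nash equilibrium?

118.875, 124.125

RxPlus's profit: π = (p_{RxPlus} − 46)(327 − 3p_{RxPlus} + 2p_{MedCo}).
∂π/∂p_{RxPlus} = 465 − 6p_{RxPlus} + 2p_{MedCo} = 0 ⇒ p_{RxPlus} = 77.5 + (1/3)p_{MedCo}.
Similarly p_{MedCo} = 84.5 + (1/3)p_{RxPlus}.
Plugging p_{MedCo} into RxPlus's best response: p_{RxPlus} = 77.5 + (1/3)(84.5 + (1/3)p_{RxPlus}) ⇒ (8/9)p_{RxPlus} = 317/3, so p_{RxPlus} = 118.875.
Then p_{MedCo} = 84.5 + (1/3)·118.875 = 124.125.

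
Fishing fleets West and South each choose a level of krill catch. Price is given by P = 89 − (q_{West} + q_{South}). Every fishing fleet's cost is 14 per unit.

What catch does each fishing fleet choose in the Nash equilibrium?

25

Fishing fleet West's profit: π = q_{West}(89 − (q_{West} + q_{South})) − 14q_{West}.
∂π/∂q_{West} = 75 − 2q_{West} − q_{South} = 0, so q_{West} = 37.5 − 0.5q_{South}.
Setting q_{West} = q_{South} in the reaction function: q_{West} = 37.5 − 0.5q_{West}, so q_{West} = 37.5 / 1.5 = 25.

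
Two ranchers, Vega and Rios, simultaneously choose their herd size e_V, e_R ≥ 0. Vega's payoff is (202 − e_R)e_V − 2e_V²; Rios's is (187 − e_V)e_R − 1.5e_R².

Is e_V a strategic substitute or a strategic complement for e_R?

strategic substitutes

Expanding Vega's payoff: 202e_V − e_Re_V − 2e_V².
∂π/∂e_V = 202 − e_R − 4e_V = 0, so e_V = 50.5 − 0.25e_R.
The best-response slope de_V/de_R = −0.25 < 0: the reaction function is downward-sloping, so the choices are strategic substitutes.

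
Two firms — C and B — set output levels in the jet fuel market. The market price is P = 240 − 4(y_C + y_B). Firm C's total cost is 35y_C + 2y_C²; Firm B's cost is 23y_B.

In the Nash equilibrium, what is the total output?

31.95

Firm C's profit: π = y_C(240 − 4(y_C + y_B)) − 35y_C − 2y_C².
∂π/∂y_C = 205 − 12y_C − 4y_B = 0, so y_C = 205/12 − (1/3)y_B.
For B: ∂π/∂y_B = 217 − 8y_B − 4y_C = 0 ⇒ y_B = 27.125 − 0.5y_C.
Substituting the second reaction function into the first: y_C = 205/12 − (1/3)(27.125 − 0.5y_C), which gives (5/6)y_C = 193/24 ⇒ y_C = 9.65.
Then y_B = 27.125 − 0.5·9.65 = 22.3.
Total output: 9.65 + 22.3 = 31.95.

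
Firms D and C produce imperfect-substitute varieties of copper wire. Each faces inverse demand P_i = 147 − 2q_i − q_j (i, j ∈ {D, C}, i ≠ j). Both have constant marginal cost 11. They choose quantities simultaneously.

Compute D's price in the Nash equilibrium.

Firm D's profit: π = q_D(147 − 2q_D − q_C) − 11q_D.
∂π/∂q_D = 136 − 4q_D − q_C = 0 ⇒ q_D = 34 − 0.25q_C.
The game is symmetric, so in equilibrium q_C = q_D: the reaction function gives 1.25q_D = 34, hence q_D = 27.2.
P_D = 147 − 2·27.2 − 27.2 = 65.4.

65.4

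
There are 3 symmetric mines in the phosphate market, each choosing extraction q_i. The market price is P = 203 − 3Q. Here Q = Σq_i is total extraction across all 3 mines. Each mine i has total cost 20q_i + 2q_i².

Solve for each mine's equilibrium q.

11.4375

A representative mine's profit is π_i = q_i(203 − 3Q) − 20q_i − 2q_i², with Q = q_i + Σ_{j≠i} q_j.
First-order condition: 183 − 10q_i − 3Σ_{j≠i} q_j = 0.
In a symmetric equilibrium every mine chooses the same q, so Σ_{j≠i} q_j = 2q. The condition becomes 183 − 16q = 0, giving q = 183/16 = 11.4375.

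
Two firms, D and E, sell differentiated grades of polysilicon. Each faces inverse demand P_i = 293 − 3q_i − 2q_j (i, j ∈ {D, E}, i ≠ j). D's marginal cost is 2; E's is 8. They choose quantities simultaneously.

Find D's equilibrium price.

Firm D's profit: π = q_D(293 − 3q_D − 2q_E) − 2q_D.
∂π/∂q_D = 291 − 6q_D − 2q_E = 0 ⇒ q_D = 48.5 − (1/3)q_E.
Similarly q_E = 47.5 − (1/3)q_D.
Plugging q_E into D's best response: q_D = 48.5 − (1/3)(47.5 − (1/3)q_D) ⇒ (8/9)q_D = 98/3, so q_D = 36.75.
Then q_E = 47.5 − (1/3)·36.75 = 35.25.
P_D = 293 − 3·36.75 − 2·35.25 = 112.25.

112.25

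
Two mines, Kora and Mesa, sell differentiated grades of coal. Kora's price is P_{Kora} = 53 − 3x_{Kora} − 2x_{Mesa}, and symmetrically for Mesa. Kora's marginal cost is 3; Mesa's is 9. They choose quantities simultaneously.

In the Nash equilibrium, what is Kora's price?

22.875

Mine Kora's profit: π = x_{Kora}(53 − 3x_{Kora} − 2x_{Mesa}) − 3x_{Kora}.
∂π/∂x_{Kora} = 50 − 6x_{Kora} − 2x_{Mesa} = 0 ⇒ x_{Kora} = 25/3 − (1/3)x_{Mesa}.
Similarly x_{Mesa} = 22/3 − (1/3)x_{Kora}.
Substituting the second reaction function into the first: x_{Kora} = 25/3 − (1/3)(22/3 − (1/3)x_{Kora}), which gives (8/9)x_{Kora} = 53/9 ⇒ x_{Kora} = 6.625.
Then x_{Mesa} = 22/3 − (1/3)·6.625 = 5.125.
P_{Kora} = 53 − 3·6.625 − 2·5.125 = 22.875.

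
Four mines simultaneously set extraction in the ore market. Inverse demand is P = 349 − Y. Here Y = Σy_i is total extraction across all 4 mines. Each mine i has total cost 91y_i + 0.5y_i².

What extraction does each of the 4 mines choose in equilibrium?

A representative mine's profit is π_i = y_i(349 − Y) − 91y_i − 0.5y_i², with Y = y_i + Σ_{j≠i} y_j.
First-order condition: 258 − 3y_i − Σ_{j≠i} y_j = 0.
Imposing symmetry (y_j = y for all j) turns Σ_{j≠i} y_j into 3y, so 258 = 6y and y = 43.

43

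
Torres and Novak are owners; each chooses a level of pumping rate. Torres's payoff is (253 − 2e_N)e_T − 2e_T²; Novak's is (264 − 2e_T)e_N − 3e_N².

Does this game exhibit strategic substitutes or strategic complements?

strategic substitutes

Expanding Torres's payoff: 253e_T − 2e_Ne_T − 2e_T².
∂π/∂e_T = 253 − 2e_N − 4e_T = 0, so e_T = 63.25 − 0.5e_N.
The best-response slope de_T/de_N = −0.5 < 0: the reaction function is downward-sloping, so the choices are strategic substitutes.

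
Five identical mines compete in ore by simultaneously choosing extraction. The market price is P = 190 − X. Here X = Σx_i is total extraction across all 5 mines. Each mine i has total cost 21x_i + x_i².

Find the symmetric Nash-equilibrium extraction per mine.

A representative mine's profit is π_i = x_i(190 − X) − 21x_i − x_i², with X = x_i + Σ_{j≠i} x_j.
First-order condition: 169 − 4x_i − Σ_{j≠i} x_j = 0.
With identical mines, set every x_j = x: then 169 − 4x − 4x = 0, i.e. x = 169/8 = 21.125.

21.125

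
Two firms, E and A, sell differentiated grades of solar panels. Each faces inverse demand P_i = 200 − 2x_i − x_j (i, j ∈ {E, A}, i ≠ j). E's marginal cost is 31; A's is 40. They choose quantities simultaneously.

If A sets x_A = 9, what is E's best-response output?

Firm E's profit: π = x_E(200 − 2x_E − x_A) − 31x_E.
∂π/∂x_E = 169 − 4x_E − x_A = 0 ⇒ x_E = 42.25 − 0.25x_A.
At x_A = 9: x_E = 42.25 − 0.25·9 = 40.

40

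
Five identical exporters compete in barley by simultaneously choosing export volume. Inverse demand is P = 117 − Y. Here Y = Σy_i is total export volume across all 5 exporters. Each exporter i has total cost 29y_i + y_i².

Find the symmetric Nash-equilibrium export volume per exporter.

11

A representative exporter's profit is π_i = y_i(117 − Y) − 29y_i − y_i², with Y = y_i + Σ_{j≠i} y_j.
First-order condition: 88 − 4y_i − Σ_{j≠i} y_j = 0.
Imposing symmetry (y_j = y for all j) turns Σ_{j≠i} y_j into 4y, so 88 = 8y and y = 11.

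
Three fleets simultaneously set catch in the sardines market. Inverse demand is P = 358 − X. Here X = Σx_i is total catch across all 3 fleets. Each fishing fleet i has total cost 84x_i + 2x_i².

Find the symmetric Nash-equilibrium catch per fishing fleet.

34.25

A representative fishing fleet's profit is π_i = x_i(358 − X) − 84x_i − 2x_i², with X = x_i + Σ_{j≠i} x_j.
First-order condition: 274 − 6x_i − Σ_{j≠i} x_j = 0.
Imposing symmetry (x_j = x for all j) turns Σ_{j≠i} x_j into 2x, so 274 = 8x and x = 34.25.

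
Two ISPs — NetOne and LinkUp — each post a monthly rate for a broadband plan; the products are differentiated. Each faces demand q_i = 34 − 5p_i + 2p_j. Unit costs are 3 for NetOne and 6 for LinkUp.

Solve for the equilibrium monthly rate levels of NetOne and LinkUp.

6.4375, 7.6875

NetOne's profit: π = (p_{NetOne} − 3)(34 − 5p_{NetOne} + 2p_{LinkUp}).
∂π/∂p_{NetOne} = 49 − 10p_{NetOne} + 2p_{LinkUp} = 0 ⇒ p_{NetOne} = 4.9 + 0.2p_{LinkUp}.
Similarly p_{LinkUp} = 6.4 + 0.2p_{NetOne}.
Substituting the second reaction function into the first: p_{NetOne} = 4.9 + 0.2(6.4 + 0.2p_{NetOne}), which gives 0.96p_{NetOne} = 6.18 ⇒ p_{NetOne} = 6.4375.
Then p_{LinkUp} = 6.4 + 0.2·6.4375 = 7.6875.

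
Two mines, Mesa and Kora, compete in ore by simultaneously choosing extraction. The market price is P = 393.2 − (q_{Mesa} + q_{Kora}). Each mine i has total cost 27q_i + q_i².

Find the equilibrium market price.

Mine Mesa's profit: π = q_{Mesa}(393.2 − (q_{Mesa} + q_{Kora})) − 27q_{Mesa} − q_{Mesa}².
∂π/∂q_{Mesa} = 366.2 − 4q_{Mesa} − q_{Kora} = 0, so q_{Mesa} = 91.55 − 0.25q_{Kora}.
By symmetry q_{Kora} = q_{Mesa}; substituting into the reaction function, 1.25q_{Mesa} = 91.55 and q_{Mesa} = 73.24.
Equilibrium price: P = 393.2 − 146.48 = 246.72.

246.72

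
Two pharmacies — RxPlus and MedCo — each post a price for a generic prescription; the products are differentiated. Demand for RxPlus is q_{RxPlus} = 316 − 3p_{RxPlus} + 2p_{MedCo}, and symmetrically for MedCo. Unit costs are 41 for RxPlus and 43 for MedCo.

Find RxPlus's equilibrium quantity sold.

RxPlus's profit: π = (p_{RxPlus} − 41)(316 − 3p_{RxPlus} + 2p_{MedCo}).
∂π/∂p_{RxPlus} = 439 − 6p_{RxPlus} + 2p_{MedCo} = 0 ⇒ p_{RxPlus} = 439/6 + (1/3)p_{MedCo}.
Similarly p_{MedCo} = 445/6 + (1/3)p_{RxPlus}.
Plugging p_{MedCo} into RxPlus's best response: p_{RxPlus} = 439/6 + (1/3)(445/6 + (1/3)p_{RxPlus}) ⇒ (8/9)p_{RxPlus} = 881/9, so p_{RxPlus} = 110.125.
Then p_{MedCo} = 445/6 + (1/3)·110.125 = 110.875.
q_{RxPlus} = 316 − 3·110.125 + 2·110.875 = 207.375.

207.375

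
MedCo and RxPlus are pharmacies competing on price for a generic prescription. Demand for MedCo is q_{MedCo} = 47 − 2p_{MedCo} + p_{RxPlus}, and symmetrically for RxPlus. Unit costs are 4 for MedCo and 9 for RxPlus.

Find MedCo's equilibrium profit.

MedCo's profit: π = (p_{MedCo} − 4)(47 − 2p_{MedCo} + p_{RxPlus}).
∂π/∂p_{MedCo} = 55 − 4p_{MedCo} + p_{RxPlus} = 0 ⇒ p_{MedCo} = 13.75 + 0.25p_{RxPlus}.
Similarly p_{RxPlus} = 16.25 + 0.25p_{MedCo}.
Solving the two reaction functions simultaneously: (1 − (0.25)(0.25))p_{MedCo} = 13.75 + 0.25·16.25, so 0.9375p_{MedCo} = 17.8125 and p_{MedCo} = 19.
Then p_{RxPlus} = 16.25 + 0.25·19 = 21.
q_{MedCo} = 47 − 2·19 + 21 = 30.
Profit = (19 − 4)·30 = 450.

450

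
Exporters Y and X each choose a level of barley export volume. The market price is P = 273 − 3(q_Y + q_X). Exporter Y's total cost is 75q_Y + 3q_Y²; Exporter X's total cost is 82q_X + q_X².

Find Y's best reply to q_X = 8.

Exporter Y's profit: π = q_Y(273 − 3(q_Y + q_X)) − 75q_Y − 3q_Y².
∂π/∂q_Y = 198 − 12q_Y − 3q_X = 0, so q_Y = 16.5 − 0.25q_X.
At q_X = 8: q_Y = 16.5 − 0.25·8 = 14.5.

14.5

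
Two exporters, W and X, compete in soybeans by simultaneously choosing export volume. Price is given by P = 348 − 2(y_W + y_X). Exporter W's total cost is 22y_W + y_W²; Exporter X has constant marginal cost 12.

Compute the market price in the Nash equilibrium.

148.4

Exporter W's profit: π = y_W(348 − 2(y_W + y_X)) − 22y_W − y_W².
∂π/∂y_W = 326 − 6y_W − 2y_X = 0, so y_W = 163/3 − (1/3)y_X.
For X: ∂π/∂y_X = 336 − 4y_X − 2y_W = 0 ⇒ y_X = 84 − 0.5y_W.
Solving the two reaction functions simultaneously: (1 − (−1/3)(−0.5))y_W = 163/3 − (1/3)·84, so (5/6)y_W = 79/3 and y_W = 31.6.
Then y_X = 84 − 0.5·31.6 = 68.2.
Equilibrium price: P = 348 − 2·99.8 = 148.4.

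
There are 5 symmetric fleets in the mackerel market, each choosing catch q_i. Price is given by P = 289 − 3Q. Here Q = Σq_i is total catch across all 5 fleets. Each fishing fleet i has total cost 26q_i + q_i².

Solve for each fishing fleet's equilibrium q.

A representative fishing fleet's profit is π_i = q_i(289 − 3Q) − 26q_i − q_i², with Q = q_i + Σ_{j≠i} q_j.
First-order condition: 263 − 8q_i − 3Σ_{j≠i} q_j = 0.
With identical fishing fleets, set every q_j = q: then 263 − 8q − 12q = 0, i.e. q = 263/20 = 13.15.

13.15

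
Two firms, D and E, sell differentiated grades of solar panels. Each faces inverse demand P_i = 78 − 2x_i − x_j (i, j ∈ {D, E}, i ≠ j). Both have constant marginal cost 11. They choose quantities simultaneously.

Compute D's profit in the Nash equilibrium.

Firm D's profit: π = x_D(78 − 2x_D − x_E) − 11x_D.
∂π/∂x_D = 67 − 4x_D − x_E = 0 ⇒ x_D = 16.75 − 0.25x_E.
Setting x_D = x_E in the reaction function: x_D = 16.75 − 0.25x_D, so x_D = 16.75 / 1.25 = 13.4.
P_D = 78 − 2·13.4 − 13.4 = 37.8.
Profit = (37.8 − 11)·13.4 = 359.12.

359.12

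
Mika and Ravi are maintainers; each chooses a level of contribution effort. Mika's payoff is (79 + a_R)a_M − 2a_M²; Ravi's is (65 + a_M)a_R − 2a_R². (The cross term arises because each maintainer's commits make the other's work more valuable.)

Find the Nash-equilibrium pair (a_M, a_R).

Expanding Mika's payoff: 79a_M + a_Ra_M − 2a_M².
∂π/∂a_M = 79 + a_R − 4a_M = 0, so a_M = 19.75 + 0.25a_R.
Likewise for Ravi: a_R = 16.25 + 0.25a_M.
Plugging a_R into Mika's best response: a_M = 19.75 + 0.25(16.25 + 0.25a_M) ⇒ 0.9375a_M = 23.8125, so a_M = 25.4.
Then a_R = 16.25 + 0.25·25.4 = 22.6.

25.4, 22.6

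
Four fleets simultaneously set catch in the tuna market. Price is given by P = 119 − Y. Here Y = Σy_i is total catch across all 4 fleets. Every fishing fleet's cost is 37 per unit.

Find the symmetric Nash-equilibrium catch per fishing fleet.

A representative fishing fleet's profit is π_i = y_i(119 − Y) − 37y_i, with Y = y_i + Σ_{j≠i} y_j.
First-order condition: 82 − 2y_i − Σ_{j≠i} y_j = 0.
In a symmetric equilibrium every fishing fleet chooses the same y, so Σ_{j≠i} y_j = 3y. The condition becomes 82 − 5y = 0, giving y = 82/5 = 16.4.

16.4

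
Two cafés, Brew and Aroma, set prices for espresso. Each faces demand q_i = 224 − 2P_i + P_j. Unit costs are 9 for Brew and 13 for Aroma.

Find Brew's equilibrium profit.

10425.68

Brew's profit: π = (P_{Brew} − 9)(224 − 2P_{Brew} + P_{Aroma}).
∂π/∂P_{Brew} = 242 − 4P_{Brew} + P_{Aroma} = 0 ⇒ P_{Brew} = 60.5 + 0.25P_{Aroma}.
Similarly P_{Aroma} = 62.5 + 0.25P_{Brew}.
Substituting the second reaction function into the first: P_{Brew} = 60.5 + 0.25(62.5 + 0.25P_{Brew}), which gives 0.9375P_{Brew} = 76.125 ⇒ P_{Brew} = 81.2.
Then P_{Aroma} = 62.5 + 0.25·81.2 = 82.8.
q_{Brew} = 224 − 2·81.2 + 82.8 = 144.4.
Profit = (81.2 − 9)·144.4 = 10425.68.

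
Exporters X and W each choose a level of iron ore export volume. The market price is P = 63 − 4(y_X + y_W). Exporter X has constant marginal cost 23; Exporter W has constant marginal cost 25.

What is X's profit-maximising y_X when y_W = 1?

Exporter X's profit: π = y_X(63 − 4(y_X + y_W)) − 23y_X.
∂π/∂y_X = 40 − 8y_X − 4y_W = 0, so y_X = 5 − 0.5y_W.
At y_W = 1: y_X = 5 − 0.5·1 = 4.5.

4.5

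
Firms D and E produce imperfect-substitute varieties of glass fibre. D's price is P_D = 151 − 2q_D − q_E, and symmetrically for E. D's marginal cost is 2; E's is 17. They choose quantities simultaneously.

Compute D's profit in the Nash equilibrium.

1897.28

Firm D's profit: π = q_D(151 − 2q_D − q_E) − 2q_D.
∂π/∂q_D = 149 − 4q_D − q_E = 0 ⇒ q_D = 37.25 − 0.25q_E.
Similarly q_E = 33.5 − 0.25q_D.
Solving the two reaction functions simultaneously: (1 − (−0.25)(−0.25))q_D = 37.25 − 0.25·33.5, so 0.9375q_D = 28.875 and q_D = 30.8.
Then q_E = 33.5 − 0.25·30.8 = 25.8.
P_D = 151 − 2·30.8 − 25.8 = 63.6.
Profit = (63.6 − 2)·30.8 = 1897.28.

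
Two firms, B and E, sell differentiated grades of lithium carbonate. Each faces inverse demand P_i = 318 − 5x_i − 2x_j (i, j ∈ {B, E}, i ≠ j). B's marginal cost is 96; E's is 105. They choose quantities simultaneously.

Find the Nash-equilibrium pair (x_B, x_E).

Firm B's profit: π = x_B(318 − 5x_B − 2x_E) − 96x_B.
∂π/∂x_B = 222 − 10x_B − 2x_E = 0 ⇒ x_B = 22.2 − 0.2x_E.
Similarly x_E = 21.3 − 0.2x_B.
Plugging x_E into B's best response: x_B = 22.2 − 0.2(21.3 − 0.2x_B) ⇒ 0.96x_B = 17.94, so x_B = 18.6875.
Then x_E = 21.3 − 0.2·18.6875 = 17.5625.

18.6875, 17.5625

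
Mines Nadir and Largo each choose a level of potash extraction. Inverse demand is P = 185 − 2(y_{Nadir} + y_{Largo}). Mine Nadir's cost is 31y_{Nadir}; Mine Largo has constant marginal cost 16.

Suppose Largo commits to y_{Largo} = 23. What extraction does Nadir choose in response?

27

Mine Nadir's profit: π = y_{Nadir}(185 − 2(y_{Nadir} + y_{Largo})) − 31y_{Nadir}.
∂π/∂y_{Nadir} = 154 − 4y_{Nadir} − 2y_{Largo} = 0, so y_{Nadir} = 38.5 − 0.5y_{Largo}.
At y_{Largo} = 23: y_{Nadir} = 38.5 − 0.5·23 = 27.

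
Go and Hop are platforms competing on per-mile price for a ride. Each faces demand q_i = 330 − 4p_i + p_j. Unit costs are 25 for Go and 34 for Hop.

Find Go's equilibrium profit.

5476

Go's profit: π = (p_{Go} − 25)(330 − 4p_{Go} + p_{Hop}).
∂π/∂p_{Go} = 430 − 8p_{Go} + p_{Hop} = 0 ⇒ p_{Go} = 53.75 + 0.125p_{Hop}.
Similarly p_{Hop} = 58.25 + 0.125p_{Go}.
Plugging p_{Hop} into Go's best response: p_{Go} = 53.75 + 0.125(58.25 + 0.125p_{Go}) ⇒ (63/64)p_{Go} = 1953/32, so p_{Go} = 62.
Then p_{Hop} = 58.25 + 0.125·62 = 66.
q_{Go} = 330 − 4·62 + 66 = 148.
Profit = (62 − 25)·148 = 5476.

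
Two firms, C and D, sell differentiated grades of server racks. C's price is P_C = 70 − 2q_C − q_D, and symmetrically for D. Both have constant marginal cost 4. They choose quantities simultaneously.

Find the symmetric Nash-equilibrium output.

Firm C's profit: π = q_C(70 − 2q_C − q_D) − 4q_C.
∂π/∂q_C = 66 − 4q_C − q_D = 0 ⇒ q_C = 16.5 − 0.25q_D.
By symmetry q_D = q_C; substituting into the reaction function, 1.25q_C = 16.5 and q_C = 13.2.

13.2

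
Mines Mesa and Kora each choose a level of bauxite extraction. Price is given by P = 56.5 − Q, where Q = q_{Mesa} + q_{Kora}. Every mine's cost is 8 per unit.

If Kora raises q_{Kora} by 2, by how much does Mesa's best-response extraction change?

Mine Mesa's profit: π = q_{Mesa}(56.5 − (q_{Mesa} + q_{Kora})) − 8q_{Mesa}.
∂π/∂q_{Mesa} = 48.5 − 2q_{Mesa} − q_{Kora} = 0, so q_{Mesa} = 24.25 − 0.5q_{Kora}.
The reaction-function slope is −0.5, so a 2-unit rise in q_{Kora} moves q_{Mesa} by −0.5 × 2 = −1. Mesa's best response falls — the actions are strategic substitutes.

-1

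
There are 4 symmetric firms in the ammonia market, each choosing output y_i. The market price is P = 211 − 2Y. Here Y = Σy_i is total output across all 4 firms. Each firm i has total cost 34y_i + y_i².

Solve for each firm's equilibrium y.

14.75

A representative firm's profit is π_i = y_i(211 − 2Y) − 34y_i − y_i², with Y = y_i + Σ_{j≠i} y_j.
First-order condition: 177 − 6y_i − 2Σ_{j≠i} y_j = 0.
Imposing symmetry (y_j = y for all j) turns Σ_{j≠i} y_j into 3y, so 177 = 12y and y = 14.75.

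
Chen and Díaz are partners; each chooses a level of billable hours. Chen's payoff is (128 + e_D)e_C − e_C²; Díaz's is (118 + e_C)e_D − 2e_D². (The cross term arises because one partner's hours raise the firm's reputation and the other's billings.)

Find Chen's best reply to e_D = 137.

Expanding Chen's payoff: 128e_C + e_De_C − e_C².
∂π/∂e_C = 128 + e_D − 2e_C = 0, so e_C = 64 + 0.5e_D.
At e_D = 137: e_C = 64 + 0.5·137 = 132.5.

132.5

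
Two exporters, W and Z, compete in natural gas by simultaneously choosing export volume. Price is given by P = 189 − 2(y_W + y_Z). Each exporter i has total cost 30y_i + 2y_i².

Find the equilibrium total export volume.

31.8

Exporter W's profit: π = y_W(189 − 2(y_W + y_Z)) − 30y_W − 2y_W².
∂π/∂y_W = 159 − 8y_W − 2y_Z = 0, so y_W = 19.875 − 0.25y_Z.
By symmetry y_Z = y_W; substituting into the reaction function, 1.25y_W = 19.875 and y_W = 15.9.
Total export volume: 15.9 + 15.9 = 31.8.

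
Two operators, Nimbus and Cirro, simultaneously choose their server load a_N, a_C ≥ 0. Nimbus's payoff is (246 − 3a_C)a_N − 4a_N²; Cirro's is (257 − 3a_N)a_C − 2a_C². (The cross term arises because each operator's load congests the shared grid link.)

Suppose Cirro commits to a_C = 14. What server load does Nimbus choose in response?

25.5

Expanding Nimbus's payoff: 246a_N − 3a_Ca_N − 4a_N².
∂π/∂a_N = 246 − 3a_C − 8a_N = 0, so a_N = 30.75 − 0.375a_C.
At a_C = 14: a_N = 30.75 − 0.375·14 = 25.5.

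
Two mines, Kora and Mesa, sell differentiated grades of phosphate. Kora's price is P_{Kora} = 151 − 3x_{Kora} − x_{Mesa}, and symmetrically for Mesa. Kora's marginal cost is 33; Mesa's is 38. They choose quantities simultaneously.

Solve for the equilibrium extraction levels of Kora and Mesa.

Mine Kora's profit: π = x_{Kora}(151 − 3x_{Kora} − x_{Mesa}) − 33x_{Kora}.
∂π/∂x_{Kora} = 118 − 6x_{Kora} − x_{Mesa} = 0 ⇒ x_{Kora} = 59/3 − (1/6)x_{Mesa}.
Similarly x_{Mesa} = 113/6 − (1/6)x_{Kora}.
Plugging x_{Mesa} into Kora's best response: x_{Kora} = 59/3 − (1/6)(113/6 − (1/6)x_{Kora}) ⇒ (35/36)x_{Kora} = 595/36, so x_{Kora} = 17.
Then x_{Mesa} = 113/6 − (1/6)·17 = 16.

17, 16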